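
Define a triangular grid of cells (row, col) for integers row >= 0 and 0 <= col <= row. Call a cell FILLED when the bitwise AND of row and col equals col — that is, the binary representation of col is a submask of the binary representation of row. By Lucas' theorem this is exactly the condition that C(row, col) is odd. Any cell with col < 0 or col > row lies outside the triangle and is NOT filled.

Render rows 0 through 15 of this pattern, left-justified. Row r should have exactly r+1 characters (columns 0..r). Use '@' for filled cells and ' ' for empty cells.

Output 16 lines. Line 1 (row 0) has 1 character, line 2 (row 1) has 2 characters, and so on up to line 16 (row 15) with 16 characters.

r0=0: @
r1=1: @@
r2=10: @ @
r3=11: @@@@
r4=100: @   @
r5=101: @@  @@
r6=110: @ @ @ @
r7=111: @@@@@@@@
r8=1000: @       @
r9=1001: @@      @@
r10=1010: @ @     @ @
r11=1011: @@@@    @@@@
r12=1100: @   @   @   @
r13=1101: @@  @@  @@  @@
r14=1110: @ @ @ @ @ @ @ @
r15=1111: @@@@@@@@@@@@@@@@

Answer: @
@@
@ @
@@@@
@   @
@@  @@
@ @ @ @
@@@@@@@@
@       @
@@      @@
@ @     @ @
@@@@    @@@@
@   @   @   @
@@  @@  @@  @@
@ @ @ @ @ @ @ @
@@@@@@@@@@@@@@@@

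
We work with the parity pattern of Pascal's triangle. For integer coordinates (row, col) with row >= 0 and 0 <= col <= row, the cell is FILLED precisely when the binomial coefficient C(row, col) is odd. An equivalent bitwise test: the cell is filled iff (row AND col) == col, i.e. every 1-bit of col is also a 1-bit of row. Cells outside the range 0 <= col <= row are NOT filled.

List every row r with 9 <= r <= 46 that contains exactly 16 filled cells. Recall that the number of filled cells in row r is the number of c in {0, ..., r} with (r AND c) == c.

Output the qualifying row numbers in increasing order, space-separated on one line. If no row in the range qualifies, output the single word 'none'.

Row r has 2^popcount(r) filled cells, so we need popcount(r) = log2(16) = 4.
Scan r = 9..46 and keep those with exactly 4 one-bits:
r=9=1001 popcount=2 -> skip
r=10=1010 popcount=2 -> skip
r=11=1011 popcount=3 -> skip
r=12=1100 popcount=2 -> skip
r=13=1101 popcount=3 -> skip
r=14=1110 popcount=3 -> skip
r=15=1111 popcount=4 -> KEEP
r=16=10000 popcount=1 -> skip
r=17=10001 popcount=2 -> skip
r=18=10010 popcount=2 -> skip
r=19=10011 popcount=3 -> skip
r=20=10100 popcount=2 -> skip
r=21=10101 popcount=3 -> skip
r=22=10110 popcount=3 -> skip
r=23=10111 popcount=4 -> KEEP
r=24=11000 popcount=2 -> skip
r=25=11001 popcount=3 -> skip
r=26=11010 popcount=3 -> skip
r=27=11011 popcount=4 -> KEEP
r=28=11100 popcount=3 -> skip
r=29=11101 popcount=4 -> KEEP
r=30=11110 popcount=4 -> KEEP
r=31=11111 popcount=5 -> skip
r=32=100000 popcount=1 -> skip
r=33=100001 popcount=2 -> skip
r=34=100010 popcount=2 -> skip
r=35=100011 popcount=3 -> skip
r=36=100100 popcount=2 -> skip
r=37=100101 popcount=3 -> skip
r=38=100110 popcount=3 -> skip
r=39=100111 popcount=4 -> KEEP
r=40=101000 popcount=2 -> skip
r=41=101001 popcount=3 -> skip
r=42=101010 popcount=3 -> skip
r=43=101011 popcount=4 -> KEEP
r=44=101100 popcount=3 -> skip
r=45=101101 popcount=4 -> KEEP
r=46=101110 popcount=4 -> KEEP
Kept rows: 15 23 27 29 30 39 43 45 46

Answer: 15 23 27 29 30 39 43 45 46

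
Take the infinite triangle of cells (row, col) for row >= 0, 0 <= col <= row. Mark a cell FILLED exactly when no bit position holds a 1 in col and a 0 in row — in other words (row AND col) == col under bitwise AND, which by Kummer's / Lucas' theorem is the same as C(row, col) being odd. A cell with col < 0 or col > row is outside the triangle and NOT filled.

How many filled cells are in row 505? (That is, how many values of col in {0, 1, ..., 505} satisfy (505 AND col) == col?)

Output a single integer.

505 in binary = 111111001
popcount(505) = number of 1-bits in 111111001 = 7
A col c satisfies (505 AND c) == c iff every set bit of c is also set in 505; each of the 7 set bits of 505 can independently be on or off in c.
count = 2^7 = 128

Answer: 128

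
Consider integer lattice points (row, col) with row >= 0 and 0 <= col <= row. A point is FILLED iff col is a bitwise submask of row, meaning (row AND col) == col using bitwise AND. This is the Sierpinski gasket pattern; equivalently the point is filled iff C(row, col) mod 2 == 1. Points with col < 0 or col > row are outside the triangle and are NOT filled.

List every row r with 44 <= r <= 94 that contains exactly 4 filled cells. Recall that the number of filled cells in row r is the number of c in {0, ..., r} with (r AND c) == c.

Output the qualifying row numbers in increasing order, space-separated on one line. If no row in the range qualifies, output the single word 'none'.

Answer: 48 65 66 68 72 80

Derivation:
Row r has 2^popcount(r) filled cells, so we need popcount(r) = log2(4) = 2.
Scan r = 44..94 and keep those with exactly 2 one-bits:
r=44=101100 popcount=3 -> skip
r=45=101101 popcount=4 -> skip
r=46=101110 popcount=4 -> skip
r=47=101111 popcount=5 -> skip
r=48=110000 popcount=2 -> KEEP
r=49=110001 popcount=3 -> skip
r=50=110010 popcount=3 -> skip
r=51=110011 popcount=4 -> skip
r=52=110100 popcount=3 -> skip
r=53=110101 popcount=4 -> skip
r=54=110110 popcount=4 -> skip
r=55=110111 popcount=5 -> skip
r=56=111000 popcount=3 -> skip
r=57=111001 popcount=4 -> skip
r=58=111010 popcount=4 -> skip
r=59=111011 popcount=5 -> skip
r=60=111100 popcount=4 -> skip
r=61=111101 popcount=5 -> skip
r=62=111110 popcount=5 -> skip
r=63=111111 popcount=6 -> skip
r=64=1000000 popcount=1 -> skip
r=65=1000001 popcount=2 -> KEEP
r=66=1000010 popcount=2 -> KEEP
r=67=1000011 popcount=3 -> skip
r=68=1000100 popcount=2 -> KEEP
r=69=1000101 popcount=3 -> skip
r=70=1000110 popcount=3 -> skip
r=71=1000111 popcount=4 -> skip
r=72=1001000 popcount=2 -> KEEP
r=73=1001001 popcount=3 -> skip
r=74=1001010 popcount=3 -> skip
r=75=1001011 popcount=4 -> skip
r=76=1001100 popcount=3 -> skip
r=77=1001101 popcount=4 -> skip
r=78=1001110 popcount=4 -> skip
r=79=1001111 popcount=5 -> skip
r=80=1010000 popcount=2 -> KEEP
r=81=1010001 popcount=3 -> skip
r=82=1010010 popcount=3 -> skip
r=83=1010011 popcount=4 -> skip
r=84=1010100 popcount=3 -> skip
r=85=1010101 popcount=4 -> skip
r=86=1010110 popcount=4 -> skip
r=87=1010111 popcount=5 -> skip
r=88=1011000 popcount=3 -> skip
r=89=1011001 popcount=4 -> skip
r=90=1011010 popcount=4 -> skip
r=91=1011011 popcount=5 -> skip
r=92=1011100 popcount=4 -> skip
r=93=1011101 popcount=5 -> skip
r=94=1011110 popcount=5 -> skip
Kept rows: 48 65 66 68 72 80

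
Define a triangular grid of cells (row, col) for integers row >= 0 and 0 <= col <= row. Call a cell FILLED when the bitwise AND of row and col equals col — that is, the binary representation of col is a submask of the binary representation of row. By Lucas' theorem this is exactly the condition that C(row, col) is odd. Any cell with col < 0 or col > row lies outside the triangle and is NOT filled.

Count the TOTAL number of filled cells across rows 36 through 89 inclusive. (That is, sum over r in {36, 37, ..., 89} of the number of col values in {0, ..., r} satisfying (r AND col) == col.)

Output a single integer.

r36=100100 pc2: +4 =4
r37=100101 pc3: +8 =12
r38=100110 pc3: +8 =20
r39=100111 pc4: +16 =36
r40=101000 pc2: +4 =40
r41=101001 pc3: +8 =48
r42=101010 pc3: +8 =56
r43=101011 pc4: +16 =72
r44=101100 pc3: +8 =80
r45=101101 pc4: +16 =96
r46=101110 pc4: +16 =112
r47=101111 pc5: +32 =144
r48=110000 pc2: +4 =148
r49=110001 pc3: +8 =156
r50=110010 pc3: +8 =164
r51=110011 pc4: +16 =180
r52=110100 pc3: +8 =188
r53=110101 pc4: +16 =204
r54=110110 pc4: +16 =220
r55=110111 pc5: +32 =252
r56=111000 pc3: +8 =260
r57=111001 pc4: +16 =276
r58=111010 pc4: +16 =292
r59=111011 pc5: +32 =324
r60=111100 pc4: +16 =340
r61=111101 pc5: +32 =372
r62=111110 pc5: +32 =404
r63=111111 pc6: +64 =468
r64=1000000 pc1: +2 =470
r65=1000001 pc2: +4 =474
r66=1000010 pc2: +4 =478
r67=1000011 pc3: +8 =486
r68=1000100 pc2: +4 =490
r69=1000101 pc3: +8 =498
r70=1000110 pc3: +8 =506
r71=1000111 pc4: +16 =522
r72=1001000 pc2: +4 =526
r73=1001001 pc3: +8 =534
r74=1001010 pc3: +8 =542
r75=1001011 pc4: +16 =558
r76=1001100 pc3: +8 =566
r77=1001101 pc4: +16 =582
r78=1001110 pc4: +16 =598
r79=1001111 pc5: +32 =630
r80=1010000 pc2: +4 =634
r81=1010001 pc3: +8 =642
r82=1010010 pc3: +8 =650
r83=1010011 pc4: +16 =666
r84=1010100 pc3: +8 =674
r85=1010101 pc4: +16 =690
r86=1010110 pc4: +16 =706
r87=1010111 pc5: +32 =738
r88=1011000 pc3: +8 =746
r89=1011001 pc4: +16 =762

Answer: 762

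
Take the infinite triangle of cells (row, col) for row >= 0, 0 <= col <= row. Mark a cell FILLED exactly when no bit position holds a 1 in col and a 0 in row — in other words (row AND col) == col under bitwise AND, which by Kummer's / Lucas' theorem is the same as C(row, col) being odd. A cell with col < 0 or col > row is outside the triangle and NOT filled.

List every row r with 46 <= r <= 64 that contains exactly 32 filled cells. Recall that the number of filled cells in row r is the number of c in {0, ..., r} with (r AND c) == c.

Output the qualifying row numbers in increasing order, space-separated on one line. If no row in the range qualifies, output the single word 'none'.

Answer: 47 55 59 61 62

Derivation:
Row r has 2^popcount(r) filled cells, so we need popcount(r) = log2(32) = 5.
Scan r = 46..64 and keep those with exactly 5 one-bits:
r=46=101110 popcount=4 -> skip
r=47=101111 popcount=5 -> KEEP
r=48=110000 popcount=2 -> skip
r=49=110001 popcount=3 -> skip
r=50=110010 popcount=3 -> skip
r=51=110011 popcount=4 -> skip
r=52=110100 popcount=3 -> skip
r=53=110101 popcount=4 -> skip
r=54=110110 popcount=4 -> skip
r=55=110111 popcount=5 -> KEEP
r=56=111000 popcount=3 -> skip
r=57=111001 popcount=4 -> skip
r=58=111010 popcount=4 -> skip
r=59=111011 popcount=5 -> KEEP
r=60=111100 popcount=4 -> skip
r=61=111101 popcount=5 -> KEEP
r=62=111110 popcount=5 -> KEEP
r=63=111111 popcount=6 -> skip
r=64=1000000 popcount=1 -> skip
Kept rows: 47 55 59 61 62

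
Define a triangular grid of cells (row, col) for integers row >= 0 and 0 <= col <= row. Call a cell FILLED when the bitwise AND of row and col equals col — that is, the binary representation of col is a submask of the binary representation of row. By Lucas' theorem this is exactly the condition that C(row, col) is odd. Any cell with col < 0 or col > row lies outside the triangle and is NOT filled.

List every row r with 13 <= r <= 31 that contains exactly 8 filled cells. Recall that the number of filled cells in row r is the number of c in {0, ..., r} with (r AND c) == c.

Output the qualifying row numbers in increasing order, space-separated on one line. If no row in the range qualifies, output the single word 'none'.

Row r has 2^popcount(r) filled cells, so we need popcount(r) = log2(8) = 3.
Scan r = 13..31 and keep those with exactly 3 one-bits:
r=13=1101 popcount=3 -> KEEP
r=14=1110 popcount=3 -> KEEP
r=15=1111 popcount=4 -> skip
r=16=10000 popcount=1 -> skip
r=17=10001 popcount=2 -> skip
r=18=10010 popcount=2 -> skip
r=19=10011 popcount=3 -> KEEP
r=20=10100 popcount=2 -> skip
r=21=10101 popcount=3 -> KEEP
r=22=10110 popcount=3 -> KEEP
r=23=10111 popcount=4 -> skip
r=24=11000 popcount=2 -> skip
r=25=11001 popcount=3 -> KEEP
r=26=11010 popcount=3 -> KEEP
r=27=11011 popcount=4 -> skip
r=28=11100 popcount=3 -> KEEP
r=29=11101 popcount=4 -> skip
r=30=11110 popcount=4 -> skip
r=31=11111 popcount=5 -> skip
Kept rows: 13 14 19 21 22 25 26 28

Answer: 13 14 19 21 22 25 26 28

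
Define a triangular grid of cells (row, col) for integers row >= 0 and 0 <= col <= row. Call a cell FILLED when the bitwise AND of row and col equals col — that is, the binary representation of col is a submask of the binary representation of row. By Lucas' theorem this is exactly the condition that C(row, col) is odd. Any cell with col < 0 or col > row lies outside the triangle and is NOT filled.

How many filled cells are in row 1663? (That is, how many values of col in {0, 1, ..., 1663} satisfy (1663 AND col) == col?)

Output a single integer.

1663 in binary = 11001111111
popcount(1663) = number of 1-bits in 11001111111 = 9
A col c satisfies (1663 AND c) == c iff every set bit of c is also set in 1663; each of the 9 set bits of 1663 can independently be on or off in c.
count = 2^9 = 512

Answer: 512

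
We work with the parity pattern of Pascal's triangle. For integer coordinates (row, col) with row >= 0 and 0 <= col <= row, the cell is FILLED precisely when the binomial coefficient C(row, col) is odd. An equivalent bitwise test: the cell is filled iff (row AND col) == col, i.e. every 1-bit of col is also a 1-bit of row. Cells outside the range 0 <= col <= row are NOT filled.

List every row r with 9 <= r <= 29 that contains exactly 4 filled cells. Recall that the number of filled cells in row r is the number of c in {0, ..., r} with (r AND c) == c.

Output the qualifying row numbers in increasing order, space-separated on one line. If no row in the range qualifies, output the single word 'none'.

Answer: 9 10 12 17 18 20 24

Derivation:
Row r has 2^popcount(r) filled cells, so we need popcount(r) = log2(4) = 2.
Scan r = 9..29 and keep those with exactly 2 one-bits:
r=9=1001 popcount=2 -> KEEP
r=10=1010 popcount=2 -> KEEP
r=11=1011 popcount=3 -> skip
r=12=1100 popcount=2 -> KEEP
r=13=1101 popcount=3 -> skip
r=14=1110 popcount=3 -> skip
r=15=1111 popcount=4 -> skip
r=16=10000 popcount=1 -> skip
r=17=10001 popcount=2 -> KEEP
r=18=10010 popcount=2 -> KEEP
r=19=10011 popcount=3 -> skip
r=20=10100 popcount=2 -> KEEP
r=21=10101 popcount=3 -> skip
r=22=10110 popcount=3 -> skip
r=23=10111 popcount=4 -> skip
r=24=11000 popcount=2 -> KEEP
r=25=11001 popcount=3 -> skip
r=26=11010 popcount=3 -> skip
r=27=11011 popcount=4 -> skip
r=28=11100 popcount=3 -> skip
r=29=11101 popcount=4 -> skip
Kept rows: 9 10 12 17 18 20 24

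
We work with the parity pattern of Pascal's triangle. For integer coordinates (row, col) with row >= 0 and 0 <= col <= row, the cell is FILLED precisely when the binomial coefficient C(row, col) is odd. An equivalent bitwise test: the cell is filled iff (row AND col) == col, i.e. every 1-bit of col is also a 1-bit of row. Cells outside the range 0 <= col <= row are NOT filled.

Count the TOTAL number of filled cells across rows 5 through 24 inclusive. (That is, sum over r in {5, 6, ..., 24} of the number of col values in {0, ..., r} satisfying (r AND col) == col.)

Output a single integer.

Answer: 128

Derivation:
r5=101 pc2: +4 =4
r6=110 pc2: +4 =8
r7=111 pc3: +8 =16
r8=1000 pc1: +2 =18
r9=1001 pc2: +4 =22
r10=1010 pc2: +4 =26
r11=1011 pc3: +8 =34
r12=1100 pc2: +4 =38
r13=1101 pc3: +8 =46
r14=1110 pc3: +8 =54
r15=1111 pc4: +16 =70
r16=10000 pc1: +2 =72
r17=10001 pc2: +4 =76
r18=10010 pc2: +4 =80
r19=10011 pc3: +8 =88
r20=10100 pc2: +4 =92
r21=10101 pc3: +8 =100
r22=10110 pc3: +8 =108
r23=10111 pc4: +16 =124
r24=11000 pc2: +4 =128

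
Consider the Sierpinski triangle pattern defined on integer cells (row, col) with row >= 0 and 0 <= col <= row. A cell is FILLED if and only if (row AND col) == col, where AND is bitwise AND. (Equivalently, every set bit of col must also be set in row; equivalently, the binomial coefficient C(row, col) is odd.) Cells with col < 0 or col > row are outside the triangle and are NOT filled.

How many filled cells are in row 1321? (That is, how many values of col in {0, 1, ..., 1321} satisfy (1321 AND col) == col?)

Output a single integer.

Answer: 32

Derivation:
1321 in binary = 10100101001
popcount(1321) = number of 1-bits in 10100101001 = 5
A col c satisfies (1321 AND c) == c iff every set bit of c is also set in 1321; each of the 5 set bits of 1321 can independently be on or off in c.
count = 2^5 = 32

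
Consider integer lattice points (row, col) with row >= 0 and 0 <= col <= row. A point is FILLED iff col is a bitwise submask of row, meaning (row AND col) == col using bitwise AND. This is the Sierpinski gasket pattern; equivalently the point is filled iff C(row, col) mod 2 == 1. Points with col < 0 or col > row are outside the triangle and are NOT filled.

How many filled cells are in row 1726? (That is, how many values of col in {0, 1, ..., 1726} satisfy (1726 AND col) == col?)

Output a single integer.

Answer: 256

Derivation:
1726 in binary = 11010111110
popcount(1726) = number of 1-bits in 11010111110 = 8
A col c satisfies (1726 AND c) == c iff every set bit of c is also set in 1726; each of the 8 set bits of 1726 can independently be on or off in c.
count = 2^8 = 256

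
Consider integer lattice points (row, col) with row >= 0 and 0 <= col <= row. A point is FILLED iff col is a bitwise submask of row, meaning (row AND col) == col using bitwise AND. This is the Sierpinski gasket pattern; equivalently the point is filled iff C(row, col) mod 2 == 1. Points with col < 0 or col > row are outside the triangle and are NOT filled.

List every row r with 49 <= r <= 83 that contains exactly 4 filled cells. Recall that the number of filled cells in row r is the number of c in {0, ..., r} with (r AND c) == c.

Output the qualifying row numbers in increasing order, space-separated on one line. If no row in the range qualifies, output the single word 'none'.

Row r has 2^popcount(r) filled cells, so we need popcount(r) = log2(4) = 2.
Scan r = 49..83 and keep those with exactly 2 one-bits:
r=49=110001 popcount=3 -> skip
r=50=110010 popcount=3 -> skip
r=51=110011 popcount=4 -> skip
r=52=110100 popcount=3 -> skip
r=53=110101 popcount=4 -> skip
r=54=110110 popcount=4 -> skip
r=55=110111 popcount=5 -> skip
r=56=111000 popcount=3 -> skip
r=57=111001 popcount=4 -> skip
r=58=111010 popcount=4 -> skip
r=59=111011 popcount=5 -> skip
r=60=111100 popcount=4 -> skip
r=61=111101 popcount=5 -> skip
r=62=111110 popcount=5 -> skip
r=63=111111 popcount=6 -> skip
r=64=1000000 popcount=1 -> skip
r=65=1000001 popcount=2 -> KEEP
r=66=1000010 popcount=2 -> KEEP
r=67=1000011 popcount=3 -> skip
r=68=1000100 popcount=2 -> KEEP
r=69=1000101 popcount=3 -> skip
r=70=1000110 popcount=3 -> skip
r=71=1000111 popcount=4 -> skip
r=72=1001000 popcount=2 -> KEEP
r=73=1001001 popcount=3 -> skip
r=74=1001010 popcount=3 -> skip
r=75=1001011 popcount=4 -> skip
r=76=1001100 popcount=3 -> skip
r=77=1001101 popcount=4 -> skip
r=78=1001110 popcount=4 -> skip
r=79=1001111 popcount=5 -> skip
r=80=1010000 popcount=2 -> KEEP
r=81=1010001 popcount=3 -> skip
r=82=1010010 popcount=3 -> skip
r=83=1010011 popcount=4 -> skip
Kept rows: 65 66 68 72 80

Answer: 65 66 68 72 80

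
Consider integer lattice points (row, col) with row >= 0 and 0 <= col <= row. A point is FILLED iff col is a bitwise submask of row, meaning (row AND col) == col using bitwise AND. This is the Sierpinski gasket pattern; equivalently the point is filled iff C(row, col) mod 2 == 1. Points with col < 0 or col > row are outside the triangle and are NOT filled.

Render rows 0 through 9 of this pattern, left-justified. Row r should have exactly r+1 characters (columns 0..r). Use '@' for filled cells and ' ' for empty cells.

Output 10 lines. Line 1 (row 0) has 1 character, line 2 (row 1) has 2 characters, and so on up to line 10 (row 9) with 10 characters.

r0=0: @
r1=1: @@
r2=10: @ @
r3=11: @@@@
r4=100: @   @
r5=101: @@  @@
r6=110: @ @ @ @
r7=111: @@@@@@@@
r8=1000: @       @
r9=1001: @@      @@

Answer: @
@@
@ @
@@@@
@   @
@@  @@
@ @ @ @
@@@@@@@@
@       @
@@      @@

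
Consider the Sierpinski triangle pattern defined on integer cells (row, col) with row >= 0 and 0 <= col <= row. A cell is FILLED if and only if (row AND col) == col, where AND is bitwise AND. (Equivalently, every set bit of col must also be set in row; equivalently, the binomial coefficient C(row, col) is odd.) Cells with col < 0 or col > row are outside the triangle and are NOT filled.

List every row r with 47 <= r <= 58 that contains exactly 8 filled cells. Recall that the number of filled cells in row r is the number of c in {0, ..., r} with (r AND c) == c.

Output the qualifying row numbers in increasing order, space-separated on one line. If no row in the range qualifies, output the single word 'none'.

Row r has 2^popcount(r) filled cells, so we need popcount(r) = log2(8) = 3.
Scan r = 47..58 and keep those with exactly 3 one-bits:
r=47=101111 popcount=5 -> skip
r=48=110000 popcount=2 -> skip
r=49=110001 popcount=3 -> KEEP
r=50=110010 popcount=3 -> KEEP
r=51=110011 popcount=4 -> skip
r=52=110100 popcount=3 -> KEEP
r=53=110101 popcount=4 -> skip
r=54=110110 popcount=4 -> skip
r=55=110111 popcount=5 -> skip
r=56=111000 popcount=3 -> KEEP
r=57=111001 popcount=4 -> skip
r=58=111010 popcount=4 -> skip
Kept rows: 49 50 52 56

Answer: 49 50 52 56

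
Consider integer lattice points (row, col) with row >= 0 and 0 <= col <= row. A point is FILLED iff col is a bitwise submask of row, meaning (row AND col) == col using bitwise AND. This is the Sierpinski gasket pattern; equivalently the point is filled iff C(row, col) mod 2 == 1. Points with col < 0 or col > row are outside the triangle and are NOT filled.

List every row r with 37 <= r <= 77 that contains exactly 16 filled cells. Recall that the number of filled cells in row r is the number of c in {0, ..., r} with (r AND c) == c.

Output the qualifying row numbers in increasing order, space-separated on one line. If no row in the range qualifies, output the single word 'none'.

Answer: 39 43 45 46 51 53 54 57 58 60 71 75 77

Derivation:
Row r has 2^popcount(r) filled cells, so we need popcount(r) = log2(16) = 4.
Scan r = 37..77 and keep those with exactly 4 one-bits:
r=37=100101 popcount=3 -> skip
r=38=100110 popcount=3 -> skip
r=39=100111 popcount=4 -> KEEP
r=40=101000 popcount=2 -> skip
r=41=101001 popcount=3 -> skip
r=42=101010 popcount=3 -> skip
r=43=101011 popcount=4 -> KEEP
r=44=101100 popcount=3 -> skip
r=45=101101 popcount=4 -> KEEP
r=46=101110 popcount=4 -> KEEP
r=47=101111 popcount=5 -> skip
r=48=110000 popcount=2 -> skip
r=49=110001 popcount=3 -> skip
r=50=110010 popcount=3 -> skip
r=51=110011 popcount=4 -> KEEP
r=52=110100 popcount=3 -> skip
r=53=110101 popcount=4 -> KEEP
r=54=110110 popcount=4 -> KEEP
r=55=110111 popcount=5 -> skip
r=56=111000 popcount=3 -> skip
r=57=111001 popcount=4 -> KEEP
r=58=111010 popcount=4 -> KEEP
r=59=111011 popcount=5 -> skip
r=60=111100 popcount=4 -> KEEP
r=61=111101 popcount=5 -> skip
r=62=111110 popcount=5 -> skip
r=63=111111 popcount=6 -> skip
r=64=1000000 popcount=1 -> skip
r=65=1000001 popcount=2 -> skip
r=66=1000010 popcount=2 -> skip
r=67=1000011 popcount=3 -> skip
r=68=1000100 popcount=2 -> skip
r=69=1000101 popcount=3 -> skip
r=70=1000110 popcount=3 -> skip
r=71=1000111 popcount=4 -> KEEP
r=72=1001000 popcount=2 -> skip
r=73=1001001 popcount=3 -> skip
r=74=1001010 popcount=3 -> skip
r=75=1001011 popcount=4 -> KEEP
r=76=1001100 popcount=3 -> skip
r=77=1001101 popcount=4 -> KEEP
Kept rows: 39 43 45 46 51 53 54 57 58 60 71 75 77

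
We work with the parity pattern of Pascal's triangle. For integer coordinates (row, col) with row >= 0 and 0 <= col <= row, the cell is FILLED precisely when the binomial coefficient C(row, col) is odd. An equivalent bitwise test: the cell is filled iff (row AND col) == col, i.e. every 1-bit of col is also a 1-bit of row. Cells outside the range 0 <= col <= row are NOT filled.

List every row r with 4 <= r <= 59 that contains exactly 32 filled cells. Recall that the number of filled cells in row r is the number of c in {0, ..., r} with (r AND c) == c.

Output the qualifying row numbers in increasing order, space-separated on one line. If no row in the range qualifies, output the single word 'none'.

Answer: 31 47 55 59

Derivation:
Row r has 2^popcount(r) filled cells, so we need popcount(r) = log2(32) = 5.
Scan r = 4..59 and keep those with exactly 5 one-bits:
r=4=100 popcount=1 -> skip
r=5=101 popcount=2 -> skip
r=6=110 popcount=2 -> skip
r=7=111 popcount=3 -> skip
r=8=1000 popcount=1 -> skip
r=9=1001 popcount=2 -> skip
r=10=1010 popcount=2 -> skip
r=11=1011 popcount=3 -> skip
r=12=1100 popcount=2 -> skip
r=13=1101 popcount=3 -> skip
r=14=1110 popcount=3 -> skip
r=15=1111 popcount=4 -> skip
r=16=10000 popcount=1 -> skip
r=17=10001 popcount=2 -> skip
r=18=10010 popcount=2 -> skip
r=19=10011 popcount=3 -> skip
r=20=10100 popcount=2 -> skip
r=21=10101 popcount=3 -> skip
r=22=10110 popcount=3 -> skip
r=23=10111 popcount=4 -> skip
r=24=11000 popcount=2 -> skip
r=25=11001 popcount=3 -> skip
r=26=11010 popcount=3 -> skip
r=27=11011 popcount=4 -> skip
r=28=11100 popcount=3 -> skip
r=29=11101 popcount=4 -> skip
r=30=11110 popcount=4 -> skip
r=31=11111 popcount=5 -> KEEP
r=32=100000 popcount=1 -> skip
r=33=100001 popcount=2 -> skip
r=34=100010 popcount=2 -> skip
r=35=100011 popcount=3 -> skip
r=36=100100 popcount=2 -> skip
r=37=100101 popcount=3 -> skip
r=38=100110 popcount=3 -> skip
r=39=100111 popcount=4 -> skip
r=40=101000 popcount=2 -> skip
r=41=101001 popcount=3 -> skip
r=42=101010 popcount=3 -> skip
r=43=101011 popcount=4 -> skip
r=44=101100 popcount=3 -> skip
r=45=101101 popcount=4 -> skip
r=46=101110 popcount=4 -> skip
r=47=101111 popcount=5 -> KEEP
r=48=110000 popcount=2 -> skip
r=49=110001 popcount=3 -> skip
r=50=110010 popcount=3 -> skip
r=51=110011 popcount=4 -> skip
r=52=110100 popcount=3 -> skip
r=53=110101 popcount=4 -> skip
r=54=110110 popcount=4 -> skip
r=55=110111 popcount=5 -> KEEP
r=56=111000 popcount=3 -> skip
r=57=111001 popcount=4 -> skip
r=58=111010 popcount=4 -> skip
r=59=111011 popcount=5 -> KEEP
Kept rows: 31 47 55 59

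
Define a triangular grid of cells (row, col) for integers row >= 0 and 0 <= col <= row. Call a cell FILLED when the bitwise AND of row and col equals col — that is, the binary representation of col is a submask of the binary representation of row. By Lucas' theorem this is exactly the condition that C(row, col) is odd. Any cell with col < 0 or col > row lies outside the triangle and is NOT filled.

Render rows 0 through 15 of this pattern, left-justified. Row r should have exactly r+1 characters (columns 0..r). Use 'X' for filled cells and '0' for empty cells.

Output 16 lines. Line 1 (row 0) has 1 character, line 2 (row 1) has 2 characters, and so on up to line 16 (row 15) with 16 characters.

r0=0: X
r1=1: XX
r2=10: X0X
r3=11: XXXX
r4=100: X000X
r5=101: XX00XX
r6=110: X0X0X0X
r7=111: XXXXXXXX
r8=1000: X0000000X
r9=1001: XX000000XX
r10=1010: X0X00000X0X
r11=1011: XXXX0000XXXX
r12=1100: X000X000X000X
r13=1101: XX00XX00XX00XX
r14=1110: X0X0X0X0X0X0X0X
r15=1111: XXXXXXXXXXXXXXXX

Answer: X
XX
X0X
XXXX
X000X
XX00XX
X0X0X0X
XXXXXXXX
X0000000X
XX000000XX
X0X00000X0X
XXXX0000XXXX
X000X000X000X
XX00XX00XX00XX
X0X0X0X0X0X0X0X
XXXXXXXXXXXXXXXX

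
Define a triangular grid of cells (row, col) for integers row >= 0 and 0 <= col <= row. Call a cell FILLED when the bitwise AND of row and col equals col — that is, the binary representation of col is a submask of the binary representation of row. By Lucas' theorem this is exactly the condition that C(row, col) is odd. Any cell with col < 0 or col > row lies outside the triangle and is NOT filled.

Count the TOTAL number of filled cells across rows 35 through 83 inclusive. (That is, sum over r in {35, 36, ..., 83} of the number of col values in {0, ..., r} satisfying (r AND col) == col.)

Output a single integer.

r35=100011 pc3: +8 =8
r36=100100 pc2: +4 =12
r37=100101 pc3: +8 =20
r38=100110 pc3: +8 =28
r39=100111 pc4: +16 =44
r40=101000 pc2: +4 =48
r41=101001 pc3: +8 =56
r42=101010 pc3: +8 =64
r43=101011 pc4: +16 =80
r44=101100 pc3: +8 =88
r45=101101 pc4: +16 =104
r46=101110 pc4: +16 =120
r47=101111 pc5: +32 =152
r48=110000 pc2: +4 =156
r49=110001 pc3: +8 =164
r50=110010 pc3: +8 =172
r51=110011 pc4: +16 =188
r52=110100 pc3: +8 =196
r53=110101 pc4: +16 =212
r54=110110 pc4: +16 =228
r55=110111 pc5: +32 =260
r56=111000 pc3: +8 =268
r57=111001 pc4: +16 =284
r58=111010 pc4: +16 =300
r59=111011 pc5: +32 =332
r60=111100 pc4: +16 =348
r61=111101 pc5: +32 =380
r62=111110 pc5: +32 =412
r63=111111 pc6: +64 =476
r64=1000000 pc1: +2 =478
r65=1000001 pc2: +4 =482
r66=1000010 pc2: +4 =486
r67=1000011 pc3: +8 =494
r68=1000100 pc2: +4 =498
r69=1000101 pc3: +8 =506
r70=1000110 pc3: +8 =514
r71=1000111 pc4: +16 =530
r72=1001000 pc2: +4 =534
r73=1001001 pc3: +8 =542
r74=1001010 pc3: +8 =550
r75=1001011 pc4: +16 =566
r76=1001100 pc3: +8 =574
r77=1001101 pc4: +16 =590
r78=1001110 pc4: +16 =606
r79=1001111 pc5: +32 =638
r80=1010000 pc2: +4 =642
r81=1010001 pc3: +8 =650
r82=1010010 pc3: +8 =658
r83=1010011 pc4: +16 =674

Answer: 674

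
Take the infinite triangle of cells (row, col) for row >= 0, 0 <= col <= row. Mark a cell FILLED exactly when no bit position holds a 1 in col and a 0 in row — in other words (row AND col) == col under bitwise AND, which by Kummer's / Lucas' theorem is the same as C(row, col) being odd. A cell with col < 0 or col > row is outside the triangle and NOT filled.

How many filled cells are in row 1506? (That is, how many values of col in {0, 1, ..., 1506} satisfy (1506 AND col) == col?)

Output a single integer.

1506 in binary = 10111100010
popcount(1506) = number of 1-bits in 10111100010 = 6
A col c satisfies (1506 AND c) == c iff every set bit of c is also set in 1506; each of the 6 set bits of 1506 can independently be on or off in c.
count = 2^6 = 64

Answer: 64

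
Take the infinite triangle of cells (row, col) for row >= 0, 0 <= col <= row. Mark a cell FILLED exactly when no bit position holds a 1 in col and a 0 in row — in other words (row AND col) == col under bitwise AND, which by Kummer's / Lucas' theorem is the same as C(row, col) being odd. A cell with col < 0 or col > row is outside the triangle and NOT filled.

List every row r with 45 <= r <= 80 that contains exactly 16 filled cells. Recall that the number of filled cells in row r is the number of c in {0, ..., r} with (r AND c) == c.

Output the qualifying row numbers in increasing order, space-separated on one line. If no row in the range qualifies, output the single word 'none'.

Row r has 2^popcount(r) filled cells, so we need popcount(r) = log2(16) = 4.
Scan r = 45..80 and keep those with exactly 4 one-bits:
r=45=101101 popcount=4 -> KEEP
r=46=101110 popcount=4 -> KEEP
r=47=101111 popcount=5 -> skip
r=48=110000 popcount=2 -> skip
r=49=110001 popcount=3 -> skip
r=50=110010 popcount=3 -> skip
r=51=110011 popcount=4 -> KEEP
r=52=110100 popcount=3 -> skip
r=53=110101 popcount=4 -> KEEP
r=54=110110 popcount=4 -> KEEP
r=55=110111 popcount=5 -> skip
r=56=111000 popcount=3 -> skip
r=57=111001 popcount=4 -> KEEP
r=58=111010 popcount=4 -> KEEP
r=59=111011 popcount=5 -> skip
r=60=111100 popcount=4 -> KEEP
r=61=111101 popcount=5 -> skip
r=62=111110 popcount=5 -> skip
r=63=111111 popcount=6 -> skip
r=64=1000000 popcount=1 -> skip
r=65=1000001 popcount=2 -> skip
r=66=1000010 popcount=2 -> skip
r=67=1000011 popcount=3 -> skip
r=68=1000100 popcount=2 -> skip
r=69=1000101 popcount=3 -> skip
r=70=1000110 popcount=3 -> skip
r=71=1000111 popcount=4 -> KEEP
r=72=1001000 popcount=2 -> skip
r=73=1001001 popcount=3 -> skip
r=74=1001010 popcount=3 -> skip
r=75=1001011 popcount=4 -> KEEP
r=76=1001100 popcount=3 -> skip
r=77=1001101 popcount=4 -> KEEP
r=78=1001110 popcount=4 -> KEEP
r=79=1001111 popcount=5 -> skip
r=80=1010000 popcount=2 -> skip
Kept rows: 45 46 51 53 54 57 58 60 71 75 77 78

Answer: 45 46 51 53 54 57 58 60 71 75 77 78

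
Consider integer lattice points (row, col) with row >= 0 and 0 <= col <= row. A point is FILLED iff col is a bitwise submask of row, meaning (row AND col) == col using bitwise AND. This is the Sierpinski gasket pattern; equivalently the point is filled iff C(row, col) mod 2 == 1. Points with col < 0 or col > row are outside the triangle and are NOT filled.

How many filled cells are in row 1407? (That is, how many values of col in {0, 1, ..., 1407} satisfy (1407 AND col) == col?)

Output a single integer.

Answer: 512

Derivation:
1407 in binary = 10101111111
popcount(1407) = number of 1-bits in 10101111111 = 9
A col c satisfies (1407 AND c) == c iff every set bit of c is also set in 1407; each of the 9 set bits of 1407 can independently be on or off in c.
count = 2^9 = 512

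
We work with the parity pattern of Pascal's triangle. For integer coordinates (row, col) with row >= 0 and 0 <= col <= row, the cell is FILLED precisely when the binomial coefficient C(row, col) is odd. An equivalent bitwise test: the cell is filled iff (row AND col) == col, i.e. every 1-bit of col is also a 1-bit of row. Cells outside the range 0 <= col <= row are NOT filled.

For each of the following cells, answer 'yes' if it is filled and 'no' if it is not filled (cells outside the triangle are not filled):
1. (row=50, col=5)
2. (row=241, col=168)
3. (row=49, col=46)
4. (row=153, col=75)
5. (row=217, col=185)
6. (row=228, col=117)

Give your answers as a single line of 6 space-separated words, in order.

(50,5): row=0b110010, col=0b101, row AND col = 0b0 = 0; 0 != 5 -> empty
(241,168): row=0b11110001, col=0b10101000, row AND col = 0b10100000 = 160; 160 != 168 -> empty
(49,46): row=0b110001, col=0b101110, row AND col = 0b100000 = 32; 32 != 46 -> empty
(153,75): row=0b10011001, col=0b1001011, row AND col = 0b1001 = 9; 9 != 75 -> empty
(217,185): row=0b11011001, col=0b10111001, row AND col = 0b10011001 = 153; 153 != 185 -> empty
(228,117): row=0b11100100, col=0b1110101, row AND col = 0b1100100 = 100; 100 != 117 -> empty

Answer: no no no no no no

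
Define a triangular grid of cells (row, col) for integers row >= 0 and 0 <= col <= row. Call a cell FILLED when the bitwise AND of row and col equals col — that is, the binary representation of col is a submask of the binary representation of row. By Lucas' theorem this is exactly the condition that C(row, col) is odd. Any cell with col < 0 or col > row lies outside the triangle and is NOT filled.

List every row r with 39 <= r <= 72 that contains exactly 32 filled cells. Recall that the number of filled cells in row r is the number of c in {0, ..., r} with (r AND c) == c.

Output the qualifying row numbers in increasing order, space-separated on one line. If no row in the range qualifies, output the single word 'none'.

Answer: 47 55 59 61 62

Derivation:
Row r has 2^popcount(r) filled cells, so we need popcount(r) = log2(32) = 5.
Scan r = 39..72 and keep those with exactly 5 one-bits:
r=39=100111 popcount=4 -> skip
r=40=101000 popcount=2 -> skip
r=41=101001 popcount=3 -> skip
r=42=101010 popcount=3 -> skip
r=43=101011 popcount=4 -> skip
r=44=101100 popcount=3 -> skip
r=45=101101 popcount=4 -> skip
r=46=101110 popcount=4 -> skip
r=47=101111 popcount=5 -> KEEP
r=48=110000 popcount=2 -> skip
r=49=110001 popcount=3 -> skip
r=50=110010 popcount=3 -> skip
r=51=110011 popcount=4 -> skip
r=52=110100 popcount=3 -> skip
r=53=110101 popcount=4 -> skip
r=54=110110 popcount=4 -> skip
r=55=110111 popcount=5 -> KEEP
r=56=111000 popcount=3 -> skip
r=57=111001 popcount=4 -> skip
r=58=111010 popcount=4 -> skip
r=59=111011 popcount=5 -> KEEP
r=60=111100 popcount=4 -> skip
r=61=111101 popcount=5 -> KEEP
r=62=111110 popcount=5 -> KEEP
r=63=111111 popcount=6 -> skip
r=64=1000000 popcount=1 -> skip
r=65=1000001 popcount=2 -> skip
r=66=1000010 popcount=2 -> skip
r=67=1000011 popcount=3 -> skip
r=68=1000100 popcount=2 -> skip
r=69=1000101 popcount=3 -> skip
r=70=1000110 popcount=3 -> skip
r=71=1000111 popcount=4 -> skip
r=72=1001000 popcount=2 -> skip
Kept rows: 47 55 59 61 62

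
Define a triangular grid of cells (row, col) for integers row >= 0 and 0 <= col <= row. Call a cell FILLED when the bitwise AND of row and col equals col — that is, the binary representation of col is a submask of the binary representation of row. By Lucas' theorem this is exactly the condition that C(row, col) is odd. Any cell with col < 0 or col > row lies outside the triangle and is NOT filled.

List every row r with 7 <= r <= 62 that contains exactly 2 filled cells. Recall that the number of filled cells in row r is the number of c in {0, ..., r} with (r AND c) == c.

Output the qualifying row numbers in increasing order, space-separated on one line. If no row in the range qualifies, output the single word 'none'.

Answer: 8 16 32

Derivation:
Row r has 2^popcount(r) filled cells, so we need popcount(r) = log2(2) = 1.
Scan r = 7..62 and keep those with exactly 1 one-bits:
r=7=111 popcount=3 -> skip
r=8=1000 popcount=1 -> KEEP
r=9=1001 popcount=2 -> skip
r=10=1010 popcount=2 -> skip
r=11=1011 popcount=3 -> skip
r=12=1100 popcount=2 -> skip
r=13=1101 popcount=3 -> skip
r=14=1110 popcount=3 -> skip
r=15=1111 popcount=4 -> skip
r=16=10000 popcount=1 -> KEEP
r=17=10001 popcount=2 -> skip
r=18=10010 popcount=2 -> skip
r=19=10011 popcount=3 -> skip
r=20=10100 popcount=2 -> skip
r=21=10101 popcount=3 -> skip
r=22=10110 popcount=3 -> skip
r=23=10111 popcount=4 -> skip
r=24=11000 popcount=2 -> skip
r=25=11001 popcount=3 -> skip
r=26=11010 popcount=3 -> skip
r=27=11011 popcount=4 -> skip
r=28=11100 popcount=3 -> skip
r=29=11101 popcount=4 -> skip
r=30=11110 popcount=4 -> skip
r=31=11111 popcount=5 -> skip
r=32=100000 popcount=1 -> KEEP
r=33=100001 popcount=2 -> skip
r=34=100010 popcount=2 -> skip
r=35=100011 popcount=3 -> skip
r=36=100100 popcount=2 -> skip
r=37=100101 popcount=3 -> skip
r=38=100110 popcount=3 -> skip
r=39=100111 popcount=4 -> skip
r=40=101000 popcount=2 -> skip
r=41=101001 popcount=3 -> skip
r=42=101010 popcount=3 -> skip
r=43=101011 popcount=4 -> skip
r=44=101100 popcount=3 -> skip
r=45=101101 popcount=4 -> skip
r=46=101110 popcount=4 -> skip
r=47=101111 popcount=5 -> skip
r=48=110000 popcount=2 -> skip
r=49=110001 popcount=3 -> skip
r=50=110010 popcount=3 -> skip
r=51=110011 popcount=4 -> skip
r=52=110100 popcount=3 -> skip
r=53=110101 popcount=4 -> skip
r=54=110110 popcount=4 -> skip
r=55=110111 popcount=5 -> skip
r=56=111000 popcount=3 -> skip
r=57=111001 popcount=4 -> skip
r=58=111010 popcount=4 -> skip
r=59=111011 popcount=5 -> skip
r=60=111100 popcount=4 -> skip
r=61=111101 popcount=5 -> skip
r=62=111110 popcount=5 -> skip
Kept rows: 8 16 32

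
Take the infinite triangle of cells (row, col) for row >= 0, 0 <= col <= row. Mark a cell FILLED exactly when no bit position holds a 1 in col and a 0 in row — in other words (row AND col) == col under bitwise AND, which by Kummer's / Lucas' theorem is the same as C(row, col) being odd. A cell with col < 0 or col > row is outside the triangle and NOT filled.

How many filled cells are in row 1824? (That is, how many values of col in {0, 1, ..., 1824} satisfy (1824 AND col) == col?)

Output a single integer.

Answer: 16

Derivation:
1824 in binary = 11100100000
popcount(1824) = number of 1-bits in 11100100000 = 4
A col c satisfies (1824 AND c) == c iff every set bit of c is also set in 1824; each of the 4 set bits of 1824 can independently be on or off in c.
count = 2^4 = 16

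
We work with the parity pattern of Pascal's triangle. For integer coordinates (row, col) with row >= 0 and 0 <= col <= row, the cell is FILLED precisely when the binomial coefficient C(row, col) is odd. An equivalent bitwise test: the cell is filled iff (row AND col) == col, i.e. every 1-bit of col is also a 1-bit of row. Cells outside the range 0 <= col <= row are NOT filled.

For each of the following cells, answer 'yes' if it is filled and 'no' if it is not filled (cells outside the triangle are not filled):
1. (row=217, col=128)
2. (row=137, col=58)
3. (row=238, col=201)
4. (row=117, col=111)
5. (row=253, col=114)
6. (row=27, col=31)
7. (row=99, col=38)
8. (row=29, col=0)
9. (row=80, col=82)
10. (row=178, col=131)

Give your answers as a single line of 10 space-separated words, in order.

(217,128): row=0b11011001, col=0b10000000, row AND col = 0b10000000 = 128; 128 == 128 -> filled
(137,58): row=0b10001001, col=0b111010, row AND col = 0b1000 = 8; 8 != 58 -> empty
(238,201): row=0b11101110, col=0b11001001, row AND col = 0b11001000 = 200; 200 != 201 -> empty
(117,111): row=0b1110101, col=0b1101111, row AND col = 0b1100101 = 101; 101 != 111 -> empty
(253,114): row=0b11111101, col=0b1110010, row AND col = 0b1110000 = 112; 112 != 114 -> empty
(27,31): col outside [0, 27] -> not filled
(99,38): row=0b1100011, col=0b100110, row AND col = 0b100010 = 34; 34 != 38 -> empty
(29,0): row=0b11101, col=0b0, row AND col = 0b0 = 0; 0 == 0 -> filled
(80,82): col outside [0, 80] -> not filled
(178,131): row=0b10110010, col=0b10000011, row AND col = 0b10000010 = 130; 130 != 131 -> empty

Answer: yes no no no no no no yes no no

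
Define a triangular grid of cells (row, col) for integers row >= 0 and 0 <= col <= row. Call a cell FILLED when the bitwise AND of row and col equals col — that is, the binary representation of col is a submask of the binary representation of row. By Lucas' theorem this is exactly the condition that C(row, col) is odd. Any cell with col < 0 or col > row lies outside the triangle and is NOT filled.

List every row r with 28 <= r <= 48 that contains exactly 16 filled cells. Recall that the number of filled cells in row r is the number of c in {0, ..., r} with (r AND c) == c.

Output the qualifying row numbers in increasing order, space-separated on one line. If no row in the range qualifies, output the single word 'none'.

Row r has 2^popcount(r) filled cells, so we need popcount(r) = log2(16) = 4.
Scan r = 28..48 and keep those with exactly 4 one-bits:
r=28=11100 popcount=3 -> skip
r=29=11101 popcount=4 -> KEEP
r=30=11110 popcount=4 -> KEEP
r=31=11111 popcount=5 -> skip
r=32=100000 popcount=1 -> skip
r=33=100001 popcount=2 -> skip
r=34=100010 popcount=2 -> skip
r=35=100011 popcount=3 -> skip
r=36=100100 popcount=2 -> skip
r=37=100101 popcount=3 -> skip
r=38=100110 popcount=3 -> skip
r=39=100111 popcount=4 -> KEEP
r=40=101000 popcount=2 -> skip
r=41=101001 popcount=3 -> skip
r=42=101010 popcount=3 -> skip
r=43=101011 popcount=4 -> KEEP
r=44=101100 popcount=3 -> skip
r=45=101101 popcount=4 -> KEEP
r=46=101110 popcount=4 -> KEEP
r=47=101111 popcount=5 -> skip
r=48=110000 popcount=2 -> skip
Kept rows: 29 30 39 43 45 46

Answer: 29 30 39 43 45 46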